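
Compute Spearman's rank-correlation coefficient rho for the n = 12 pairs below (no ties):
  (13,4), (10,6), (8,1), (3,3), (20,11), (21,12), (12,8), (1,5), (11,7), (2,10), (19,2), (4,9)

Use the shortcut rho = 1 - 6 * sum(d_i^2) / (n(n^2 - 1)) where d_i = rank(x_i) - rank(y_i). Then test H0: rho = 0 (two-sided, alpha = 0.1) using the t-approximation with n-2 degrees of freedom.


Step 1: Rank x and y separately (midranks; no ties here).
rank(x): 13->9, 10->6, 8->5, 3->3, 20->11, 21->12, 12->8, 1->1, 11->7, 2->2, 19->10, 4->4
rank(y): 4->4, 6->6, 1->1, 3->3, 11->11, 12->12, 8->8, 5->5, 7->7, 10->10, 2->2, 9->9
Step 2: d_i = R_x(i) - R_y(i); compute d_i^2.
  (9-4)^2=25, (6-6)^2=0, (5-1)^2=16, (3-3)^2=0, (11-11)^2=0, (12-12)^2=0, (8-8)^2=0, (1-5)^2=16, (7-7)^2=0, (2-10)^2=64, (10-2)^2=64, (4-9)^2=25
sum(d^2) = 210.
Step 3: rho = 1 - 6*210 / (12*(12^2 - 1)) = 1 - 1260/1716 = 0.265734.
Step 4: Under H0, t = rho * sqrt((n-2)/(1-rho^2)) = 0.8717 ~ t(10).
Step 5: Two-sided p-value from the t-distribution with 10 df = 0.403833.
Step 6: alpha = 0.1. fail to reject H0.

rho = 0.2657, p = 0.403833, fail to reject H0 at alpha = 0.1.


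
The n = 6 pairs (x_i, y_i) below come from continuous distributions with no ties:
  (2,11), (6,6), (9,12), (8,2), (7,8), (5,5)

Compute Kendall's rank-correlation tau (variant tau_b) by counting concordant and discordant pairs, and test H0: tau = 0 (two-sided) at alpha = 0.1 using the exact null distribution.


Step 1: Enumerate the 15 unordered pairs (i,j) with i<j and classify each by sign(x_j-x_i) * sign(y_j-y_i).
  (1,2):dx=+4,dy=-5->D; (1,3):dx=+7,dy=+1->C; (1,4):dx=+6,dy=-9->D; (1,5):dx=+5,dy=-3->D
  (1,6):dx=+3,dy=-6->D; (2,3):dx=+3,dy=+6->C; (2,4):dx=+2,dy=-4->D; (2,5):dx=+1,dy=+2->C
  (2,6):dx=-1,dy=-1->C; (3,4):dx=-1,dy=-10->C; (3,5):dx=-2,dy=-4->C; (3,6):dx=-4,dy=-7->C
  (4,5):dx=-1,dy=+6->D; (4,6):dx=-3,dy=+3->D; (5,6):dx=-2,dy=-3->C
Step 2: C = 8, D = 7, total pairs = 15.
Step 3: tau = (C - D)/(n(n-1)/2) = (8 - 7)/15 = 0.066667.
Step 4: Exact two-sided p-value (enumerate n! = 720 permutations of y under H0): p = 1.000000.
Step 5: alpha = 0.1. fail to reject H0.

tau_b = 0.0667 (C=8, D=7), p = 1.000000, fail to reject H0.


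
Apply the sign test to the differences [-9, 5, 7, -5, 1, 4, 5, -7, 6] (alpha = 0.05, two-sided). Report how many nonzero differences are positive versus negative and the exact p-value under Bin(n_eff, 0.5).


Step 1: Discard zero differences. Original n = 9; n_eff = number of nonzero differences = 9.
Nonzero differences (with sign): -9, +5, +7, -5, +1, +4, +5, -7, +6
Step 2: Count signs: positive = 6, negative = 3.
Step 3: Under H0: P(positive) = 0.5, so the number of positives S ~ Bin(9, 0.5).
Step 4: Two-sided exact p-value = sum of Bin(9,0.5) probabilities at or below the observed probability = 0.507812.
Step 5: alpha = 0.05. fail to reject H0.

n_eff = 9, pos = 6, neg = 3, p = 0.507812, fail to reject H0.


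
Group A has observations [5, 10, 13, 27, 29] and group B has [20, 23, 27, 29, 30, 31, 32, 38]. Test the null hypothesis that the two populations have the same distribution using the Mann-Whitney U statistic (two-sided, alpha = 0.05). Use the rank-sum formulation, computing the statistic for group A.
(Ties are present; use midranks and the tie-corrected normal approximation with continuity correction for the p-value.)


Step 1: Combine and sort all 13 observations; assign midranks.
sorted (value, group): (5,X), (10,X), (13,X), (20,Y), (23,Y), (27,X), (27,Y), (29,X), (29,Y), (30,Y), (31,Y), (32,Y), (38,Y)
ranks: 5->1, 10->2, 13->3, 20->4, 23->5, 27->6.5, 27->6.5, 29->8.5, 29->8.5, 30->10, 31->11, 32->12, 38->13
Step 2: Rank sum for X: R1 = 1 + 2 + 3 + 6.5 + 8.5 = 21.
Step 3: U_X = R1 - n1(n1+1)/2 = 21 - 5*6/2 = 21 - 15 = 6.
       U_Y = n1*n2 - U_X = 40 - 6 = 34.
Step 4: Ties are present, so use the tie-corrected normal approximation (with continuity correction) for the p-value.
Step 5: p-value = 0.047519; compare to alpha = 0.05. reject H0.

U_X = 6, p = 0.047519, reject H0 at alpha = 0.05.


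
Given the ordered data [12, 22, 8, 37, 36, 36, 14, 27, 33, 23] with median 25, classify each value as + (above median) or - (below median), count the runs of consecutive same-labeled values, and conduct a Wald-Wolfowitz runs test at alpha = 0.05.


Step 1: Compute median = 25; label A = above, B = below.
Labels in order: BBBAAABAAB  (n_A = 5, n_B = 5)
Step 2: Count runs R = 5.
Step 3: Under H0 (random ordering), E[R] = 2*n_A*n_B/(n_A+n_B) + 1 = 2*5*5/10 + 1 = 6.0000.
        Var[R] = 2*n_A*n_B*(2*n_A*n_B - n_A - n_B) / ((n_A+n_B)^2 * (n_A+n_B-1)) = 2000/900 = 2.2222.
        SD[R] = 1.4907.
Step 4: Continuity-corrected z = (R + 0.5 - E[R]) / SD[R] = (5 + 0.5 - 6.0000) / 1.4907 = -0.3354.
Step 5: Two-sided p-value via normal approximation = 2*(1 - Phi(|z|)) = 0.737316.
Step 6: alpha = 0.05. fail to reject H0.

R = 5, z = -0.3354, p = 0.737316, fail to reject H0.


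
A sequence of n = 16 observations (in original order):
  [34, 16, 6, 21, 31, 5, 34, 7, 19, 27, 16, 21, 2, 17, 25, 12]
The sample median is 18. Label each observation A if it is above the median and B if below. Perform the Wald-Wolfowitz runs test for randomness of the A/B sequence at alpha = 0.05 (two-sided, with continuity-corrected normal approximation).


Step 1: Compute median = 18; label A = above, B = below.
Labels in order: ABBAABABAABABBAB  (n_A = 8, n_B = 8)
Step 2: Count runs R = 12.
Step 3: Under H0 (random ordering), E[R] = 2*n_A*n_B/(n_A+n_B) + 1 = 2*8*8/16 + 1 = 9.0000.
        Var[R] = 2*n_A*n_B*(2*n_A*n_B - n_A - n_B) / ((n_A+n_B)^2 * (n_A+n_B-1)) = 14336/3840 = 3.7333.
        SD[R] = 1.9322.
Step 4: Continuity-corrected z = (R - 0.5 - E[R]) / SD[R] = (12 - 0.5 - 9.0000) / 1.9322 = 1.2939.
Step 5: Two-sided p-value via normal approximation = 2*(1 - Phi(|z|)) = 0.195709.
Step 6: alpha = 0.05. fail to reject H0.

R = 12, z = 1.2939, p = 0.195709, fail to reject H0.


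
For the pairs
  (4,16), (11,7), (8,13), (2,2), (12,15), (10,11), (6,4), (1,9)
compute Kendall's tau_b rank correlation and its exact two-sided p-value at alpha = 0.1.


Step 1: Enumerate the 28 unordered pairs (i,j) with i<j and classify each by sign(x_j-x_i) * sign(y_j-y_i).
  (1,2):dx=+7,dy=-9->D; (1,3):dx=+4,dy=-3->D; (1,4):dx=-2,dy=-14->C; (1,5):dx=+8,dy=-1->D
  (1,6):dx=+6,dy=-5->D; (1,7):dx=+2,dy=-12->D; (1,8):dx=-3,dy=-7->C; (2,3):dx=-3,dy=+6->D
  (2,4):dx=-9,dy=-5->C; (2,5):dx=+1,dy=+8->C; (2,6):dx=-1,dy=+4->D; (2,7):dx=-5,dy=-3->C
  (2,8):dx=-10,dy=+2->D; (3,4):dx=-6,dy=-11->C; (3,5):dx=+4,dy=+2->C; (3,6):dx=+2,dy=-2->D
  (3,7):dx=-2,dy=-9->C; (3,8):dx=-7,dy=-4->C; (4,5):dx=+10,dy=+13->C; (4,6):dx=+8,dy=+9->C
  (4,7):dx=+4,dy=+2->C; (4,8):dx=-1,dy=+7->D; (5,6):dx=-2,dy=-4->C; (5,7):dx=-6,dy=-11->C
  (5,8):dx=-11,dy=-6->C; (6,7):dx=-4,dy=-7->C; (6,8):dx=-9,dy=-2->C; (7,8):dx=-5,dy=+5->D
Step 2: C = 17, D = 11, total pairs = 28.
Step 3: tau = (C - D)/(n(n-1)/2) = (17 - 11)/28 = 0.214286.
Step 4: Exact two-sided p-value (enumerate n! = 40320 permutations of y under H0): p = 0.548413.
Step 5: alpha = 0.1. fail to reject H0.

tau_b = 0.2143 (C=17, D=11), p = 0.548413, fail to reject H0.


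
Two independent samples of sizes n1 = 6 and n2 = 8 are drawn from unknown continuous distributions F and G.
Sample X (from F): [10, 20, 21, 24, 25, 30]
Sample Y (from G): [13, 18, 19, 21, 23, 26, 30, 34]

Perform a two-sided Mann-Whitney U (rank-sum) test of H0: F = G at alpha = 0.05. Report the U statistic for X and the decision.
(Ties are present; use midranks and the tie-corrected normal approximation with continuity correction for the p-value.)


Step 1: Combine and sort all 14 observations; assign midranks.
sorted (value, group): (10,X), (13,Y), (18,Y), (19,Y), (20,X), (21,X), (21,Y), (23,Y), (24,X), (25,X), (26,Y), (30,X), (30,Y), (34,Y)
ranks: 10->1, 13->2, 18->3, 19->4, 20->5, 21->6.5, 21->6.5, 23->8, 24->9, 25->10, 26->11, 30->12.5, 30->12.5, 34->14
Step 2: Rank sum for X: R1 = 1 + 5 + 6.5 + 9 + 10 + 12.5 = 44.
Step 3: U_X = R1 - n1(n1+1)/2 = 44 - 6*7/2 = 44 - 21 = 23.
       U_Y = n1*n2 - U_X = 48 - 23 = 25.
Step 4: Ties are present, so use the tie-corrected normal approximation (with continuity correction) for the p-value.
Step 5: p-value = 0.948419; compare to alpha = 0.05. fail to reject H0.

U_X = 23, p = 0.948419, fail to reject H0 at alpha = 0.05.


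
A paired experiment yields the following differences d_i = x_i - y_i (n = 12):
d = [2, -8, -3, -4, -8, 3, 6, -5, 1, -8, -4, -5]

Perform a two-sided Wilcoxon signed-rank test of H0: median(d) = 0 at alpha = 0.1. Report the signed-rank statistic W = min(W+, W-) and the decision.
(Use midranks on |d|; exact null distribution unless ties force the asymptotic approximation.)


Step 1: Drop any zero differences (none here) and take |d_i|.
|d| = [2, 8, 3, 4, 8, 3, 6, 5, 1, 8, 4, 5]
Step 2: Midrank |d_i| (ties get averaged ranks).
ranks: |2|->2, |8|->11, |3|->3.5, |4|->5.5, |8|->11, |3|->3.5, |6|->9, |5|->7.5, |1|->1, |8|->11, |4|->5.5, |5|->7.5
Step 3: Attach original signs; sum ranks with positive sign and with negative sign.
W+ = 2 + 3.5 + 9 + 1 = 15.5
W- = 11 + 3.5 + 5.5 + 11 + 7.5 + 11 + 5.5 + 7.5 = 62.5
(Check: W+ + W- = 78 should equal n(n+1)/2 = 78.)
Step 4: Test statistic W = min(W+, W-) = 15.5.
Step 5: Ties in |d|, so use the tie-corrected normal approximation.
        E[W] = n(n+1)/4 = 12*13/4 = 39.
        Tie groups: |d|=3 (t=2), |d|=4 (t=2), |d|=5 (t=2), |d|=8 (t=3); sum(t^3 - t) = 42.
        Var[W] = n(n+1)(2n+1)/24 - sum(t^3-t)/48 = 3900/24 - 42/48 = 161.625.
        z = (W - E[W]) / sqrt(Var[W]) = (15.5 - 39) / 12.7132 = -1.8485.
        Two-sided p = 2*Phi(z) = 0.064534.
Step 6: alpha = 0.1. reject H0.

W+ = 15.5, W- = 62.5, W = min = 15.5, p = 0.064534, reject H0.


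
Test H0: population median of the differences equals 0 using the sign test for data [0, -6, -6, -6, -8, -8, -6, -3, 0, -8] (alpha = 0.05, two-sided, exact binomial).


Step 1: Discard zero differences. Original n = 10; n_eff = number of nonzero differences = 8.
Nonzero differences (with sign): -6, -6, -6, -8, -8, -6, -3, -8
Step 2: Count signs: positive = 0, negative = 8.
Step 3: Under H0: P(positive) = 0.5, so the number of positives S ~ Bin(8, 0.5).
Step 4: Two-sided exact p-value = sum of Bin(8,0.5) probabilities at or below the observed probability = 0.007812.
Step 5: alpha = 0.05. reject H0.

n_eff = 8, pos = 0, neg = 8, p = 0.007812, reject H0.


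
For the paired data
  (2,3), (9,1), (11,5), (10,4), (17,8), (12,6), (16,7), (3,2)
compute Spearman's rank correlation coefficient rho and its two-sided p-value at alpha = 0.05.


Step 1: Rank x and y separately (midranks; no ties here).
rank(x): 2->1, 9->3, 11->5, 10->4, 17->8, 12->6, 16->7, 3->2
rank(y): 3->3, 1->1, 5->5, 4->4, 8->8, 6->6, 7->7, 2->2
Step 2: d_i = R_x(i) - R_y(i); compute d_i^2.
  (1-3)^2=4, (3-1)^2=4, (5-5)^2=0, (4-4)^2=0, (8-8)^2=0, (6-6)^2=0, (7-7)^2=0, (2-2)^2=0
sum(d^2) = 8.
Step 3: rho = 1 - 6*8 / (8*(8^2 - 1)) = 1 - 48/504 = 0.904762.
Step 4: Under H0, t = rho * sqrt((n-2)/(1-rho^2)) = 5.2034 ~ t(6).
Step 5: Two-sided p-value from the t-distribution with 6 df = 0.002008.
Step 6: alpha = 0.05. reject H0.

rho = 0.9048, p = 0.002008, reject H0 at alpha = 0.05.


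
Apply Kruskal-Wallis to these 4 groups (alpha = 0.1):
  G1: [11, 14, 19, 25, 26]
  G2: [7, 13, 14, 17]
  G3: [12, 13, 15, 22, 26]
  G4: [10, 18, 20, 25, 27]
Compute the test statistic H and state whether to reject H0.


Step 1: Combine all N = 19 observations and assign midranks.
sorted (value, group, rank): (7,G2,1), (10,G4,2), (11,G1,3), (12,G3,4), (13,G2,5.5), (13,G3,5.5), (14,G1,7.5), (14,G2,7.5), (15,G3,9), (17,G2,10), (18,G4,11), (19,G1,12), (20,G4,13), (22,G3,14), (25,G1,15.5), (25,G4,15.5), (26,G1,17.5), (26,G3,17.5), (27,G4,19)
Step 2: Sum ranks within each group.
R_1 = 55.5 (n_1 = 5)
R_2 = 24 (n_2 = 4)
R_3 = 50 (n_3 = 5)
R_4 = 60.5 (n_4 = 5)
Step 3: H = 12/(N(N+1)) * sum(R_i^2/n_i) - 3(N+1)
     = 12/(19*20) * (55.5^2/5 + 24^2/4 + 50^2/5 + 60.5^2/5) - 3*20
     = 0.031579 * 1992.1 - 60
     = 2.908421.
Step 4: Ties present; correction factor C = 1 - 24/(19^3 - 19) = 0.996491. Corrected H = 2.908421 / 0.996491 = 2.918662.
Step 5: Under H0, H ~ chi^2(3); p-value = 0.404337.
Step 6: alpha = 0.1. fail to reject H0.

H = 2.9187, df = 3, p = 0.404337, fail to reject H0.


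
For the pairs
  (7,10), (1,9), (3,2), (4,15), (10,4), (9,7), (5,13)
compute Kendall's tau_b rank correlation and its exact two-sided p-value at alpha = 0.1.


Step 1: Enumerate the 21 unordered pairs (i,j) with i<j and classify each by sign(x_j-x_i) * sign(y_j-y_i).
  (1,2):dx=-6,dy=-1->C; (1,3):dx=-4,dy=-8->C; (1,4):dx=-3,dy=+5->D; (1,5):dx=+3,dy=-6->D
  (1,6):dx=+2,dy=-3->D; (1,7):dx=-2,dy=+3->D; (2,3):dx=+2,dy=-7->D; (2,4):dx=+3,dy=+6->C
  (2,5):dx=+9,dy=-5->D; (2,6):dx=+8,dy=-2->D; (2,7):dx=+4,dy=+4->C; (3,4):dx=+1,dy=+13->C
  (3,5):dx=+7,dy=+2->C; (3,6):dx=+6,dy=+5->C; (3,7):dx=+2,dy=+11->C; (4,5):dx=+6,dy=-11->D
  (4,6):dx=+5,dy=-8->D; (4,7):dx=+1,dy=-2->D; (5,6):dx=-1,dy=+3->D; (5,7):dx=-5,dy=+9->D
  (6,7):dx=-4,dy=+6->D
Step 2: C = 8, D = 13, total pairs = 21.
Step 3: tau = (C - D)/(n(n-1)/2) = (8 - 13)/21 = -0.238095.
Step 4: Exact two-sided p-value (enumerate n! = 5040 permutations of y under H0): p = 0.561905.
Step 5: alpha = 0.1. fail to reject H0.

tau_b = -0.2381 (C=8, D=13), p = 0.561905, fail to reject H0.


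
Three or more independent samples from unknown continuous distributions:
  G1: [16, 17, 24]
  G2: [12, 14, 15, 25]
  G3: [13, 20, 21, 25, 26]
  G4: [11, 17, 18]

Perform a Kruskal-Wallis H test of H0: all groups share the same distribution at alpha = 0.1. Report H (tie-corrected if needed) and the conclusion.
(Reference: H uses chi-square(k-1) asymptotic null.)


Step 1: Combine all N = 15 observations and assign midranks.
sorted (value, group, rank): (11,G4,1), (12,G2,2), (13,G3,3), (14,G2,4), (15,G2,5), (16,G1,6), (17,G1,7.5), (17,G4,7.5), (18,G4,9), (20,G3,10), (21,G3,11), (24,G1,12), (25,G2,13.5), (25,G3,13.5), (26,G3,15)
Step 2: Sum ranks within each group.
R_1 = 25.5 (n_1 = 3)
R_2 = 24.5 (n_2 = 4)
R_3 = 52.5 (n_3 = 5)
R_4 = 17.5 (n_4 = 3)
Step 3: H = 12/(N(N+1)) * sum(R_i^2/n_i) - 3(N+1)
     = 12/(15*16) * (25.5^2/3 + 24.5^2/4 + 52.5^2/5 + 17.5^2/3) - 3*16
     = 0.050000 * 1020.15 - 48
     = 3.007292.
Step 4: Ties present; correction factor C = 1 - 12/(15^3 - 15) = 0.996429. Corrected H = 3.007292 / 0.996429 = 3.018070.
Step 5: Under H0, H ~ chi^2(3); p-value = 0.388847.
Step 6: alpha = 0.1. fail to reject H0.

H = 3.0181, df = 3, p = 0.388847, fail to reject H0.


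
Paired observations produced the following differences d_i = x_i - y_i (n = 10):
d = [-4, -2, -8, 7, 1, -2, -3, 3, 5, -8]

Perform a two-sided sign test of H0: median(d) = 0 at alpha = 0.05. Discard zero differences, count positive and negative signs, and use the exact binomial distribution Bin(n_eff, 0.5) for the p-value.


Step 1: Discard zero differences. Original n = 10; n_eff = number of nonzero differences = 10.
Nonzero differences (with sign): -4, -2, -8, +7, +1, -2, -3, +3, +5, -8
Step 2: Count signs: positive = 4, negative = 6.
Step 3: Under H0: P(positive) = 0.5, so the number of positives S ~ Bin(10, 0.5).
Step 4: Two-sided exact p-value = sum of Bin(10,0.5) probabilities at or below the observed probability = 0.753906.
Step 5: alpha = 0.05. fail to reject H0.

n_eff = 10, pos = 4, neg = 6, p = 0.753906, fail to reject H0.


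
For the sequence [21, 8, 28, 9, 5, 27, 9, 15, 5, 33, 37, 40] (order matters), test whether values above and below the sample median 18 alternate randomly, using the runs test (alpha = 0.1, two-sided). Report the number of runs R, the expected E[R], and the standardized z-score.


Step 1: Compute median = 18; label A = above, B = below.
Labels in order: ABABBABBBAAA  (n_A = 6, n_B = 6)
Step 2: Count runs R = 7.
Step 3: Under H0 (random ordering), E[R] = 2*n_A*n_B/(n_A+n_B) + 1 = 2*6*6/12 + 1 = 7.0000.
        Var[R] = 2*n_A*n_B*(2*n_A*n_B - n_A - n_B) / ((n_A+n_B)^2 * (n_A+n_B-1)) = 4320/1584 = 2.7273.
        SD[R] = 1.6514.
Step 4: R = E[R], so z = 0 with no continuity correction.
Step 5: Two-sided p-value via normal approximation = 2*(1 - Phi(|z|)) = 1.000000.
Step 6: alpha = 0.1. fail to reject H0.

R = 7, z = 0.0000, p = 1.000000, fail to reject H0.


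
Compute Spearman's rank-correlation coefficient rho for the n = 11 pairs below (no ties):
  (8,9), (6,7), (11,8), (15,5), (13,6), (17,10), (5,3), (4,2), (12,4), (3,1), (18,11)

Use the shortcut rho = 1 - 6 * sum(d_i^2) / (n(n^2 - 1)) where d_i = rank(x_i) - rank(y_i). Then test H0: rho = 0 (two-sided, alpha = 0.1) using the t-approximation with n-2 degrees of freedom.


Step 1: Rank x and y separately (midranks; no ties here).
rank(x): 8->5, 6->4, 11->6, 15->9, 13->8, 17->10, 5->3, 4->2, 12->7, 3->1, 18->11
rank(y): 9->9, 7->7, 8->8, 5->5, 6->6, 10->10, 3->3, 2->2, 4->4, 1->1, 11->11
Step 2: d_i = R_x(i) - R_y(i); compute d_i^2.
  (5-9)^2=16, (4-7)^2=9, (6-8)^2=4, (9-5)^2=16, (8-6)^2=4, (10-10)^2=0, (3-3)^2=0, (2-2)^2=0, (7-4)^2=9, (1-1)^2=0, (11-11)^2=0
sum(d^2) = 58.
Step 3: rho = 1 - 6*58 / (11*(11^2 - 1)) = 1 - 348/1320 = 0.736364.
Step 4: Under H0, t = rho * sqrt((n-2)/(1-rho^2)) = 3.2651 ~ t(9).
Step 5: Two-sided p-value from the t-distribution with 9 df = 0.009760.
Step 6: alpha = 0.1. reject H0.

rho = 0.7364, p = 0.009760, reject H0 at alpha = 0.1.


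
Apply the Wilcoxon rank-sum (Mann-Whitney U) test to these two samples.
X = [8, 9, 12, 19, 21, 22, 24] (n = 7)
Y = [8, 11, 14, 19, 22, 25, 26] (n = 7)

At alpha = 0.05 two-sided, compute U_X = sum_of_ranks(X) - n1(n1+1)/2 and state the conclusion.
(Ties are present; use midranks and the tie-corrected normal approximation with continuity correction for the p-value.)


Step 1: Combine and sort all 14 observations; assign midranks.
sorted (value, group): (8,X), (8,Y), (9,X), (11,Y), (12,X), (14,Y), (19,X), (19,Y), (21,X), (22,X), (22,Y), (24,X), (25,Y), (26,Y)
ranks: 8->1.5, 8->1.5, 9->3, 11->4, 12->5, 14->6, 19->7.5, 19->7.5, 21->9, 22->10.5, 22->10.5, 24->12, 25->13, 26->14
Step 2: Rank sum for X: R1 = 1.5 + 3 + 5 + 7.5 + 9 + 10.5 + 12 = 48.5.
Step 3: U_X = R1 - n1(n1+1)/2 = 48.5 - 7*8/2 = 48.5 - 28 = 20.5.
       U_Y = n1*n2 - U_X = 49 - 20.5 = 28.5.
Step 4: Ties are present, so use the tie-corrected normal approximation (with continuity correction) for the p-value.
Step 5: p-value = 0.653652; compare to alpha = 0.05. fail to reject H0.

U_X = 20.5, p = 0.653652, fail to reject H0 at alpha = 0.05.


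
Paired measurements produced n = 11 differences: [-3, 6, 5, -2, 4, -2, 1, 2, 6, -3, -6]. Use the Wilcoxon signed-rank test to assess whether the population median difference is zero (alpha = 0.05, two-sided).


Step 1: Drop any zero differences (none here) and take |d_i|.
|d| = [3, 6, 5, 2, 4, 2, 1, 2, 6, 3, 6]
Step 2: Midrank |d_i| (ties get averaged ranks).
ranks: |3|->5.5, |6|->10, |5|->8, |2|->3, |4|->7, |2|->3, |1|->1, |2|->3, |6|->10, |3|->5.5, |6|->10
Step 3: Attach original signs; sum ranks with positive sign and with negative sign.
W+ = 10 + 8 + 7 + 1 + 3 + 10 = 39
W- = 5.5 + 3 + 3 + 5.5 + 10 = 27
(Check: W+ + W- = 66 should equal n(n+1)/2 = 66.)
Step 4: Test statistic W = min(W+, W-) = 27.
Step 5: Ties in |d|, so use the tie-corrected normal approximation.
        E[W] = n(n+1)/4 = 11*12/4 = 33.
        Tie groups: |d|=2 (t=3), |d|=3 (t=2), |d|=6 (t=3); sum(t^3 - t) = 54.
        Var[W] = n(n+1)(2n+1)/24 - sum(t^3-t)/48 = 3036/24 - 54/48 = 125.375.
        z = (W - E[W]) / sqrt(Var[W]) = (27 - 33) / 11.1971 = -0.5359.
        Two-sided p = 2*Phi(z) = 0.592060.
Step 6: alpha = 0.05. fail to reject H0.

W+ = 39, W- = 27, W = min = 27, p = 0.592060, fail to reject H0.


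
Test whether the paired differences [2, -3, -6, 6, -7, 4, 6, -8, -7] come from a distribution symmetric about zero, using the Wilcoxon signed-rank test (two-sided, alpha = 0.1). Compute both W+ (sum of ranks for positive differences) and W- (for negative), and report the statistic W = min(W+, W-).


Step 1: Drop any zero differences (none here) and take |d_i|.
|d| = [2, 3, 6, 6, 7, 4, 6, 8, 7]
Step 2: Midrank |d_i| (ties get averaged ranks).
ranks: |2|->1, |3|->2, |6|->5, |6|->5, |7|->7.5, |4|->3, |6|->5, |8|->9, |7|->7.5
Step 3: Attach original signs; sum ranks with positive sign and with negative sign.
W+ = 1 + 5 + 3 + 5 = 14
W- = 2 + 5 + 7.5 + 9 + 7.5 = 31
(Check: W+ + W- = 45 should equal n(n+1)/2 = 45.)
Step 4: Test statistic W = min(W+, W-) = 14.
Step 5: Ties in |d|, so use the tie-corrected normal approximation.
        E[W] = n(n+1)/4 = 9*10/4 = 22.5.
        Tie groups: |d|=6 (t=3), |d|=7 (t=2); sum(t^3 - t) = 30.
        Var[W] = n(n+1)(2n+1)/24 - sum(t^3-t)/48 = 1710/24 - 30/48 = 70.625.
        z = (W - E[W]) / sqrt(Var[W]) = (14 - 22.5) / 8.4039 = -1.0114.
        Two-sided p = 2*Phi(z) = 0.311806.
Step 6: alpha = 0.1. fail to reject H0.

W+ = 14, W- = 31, W = min = 14, p = 0.311806, fail to reject H0.


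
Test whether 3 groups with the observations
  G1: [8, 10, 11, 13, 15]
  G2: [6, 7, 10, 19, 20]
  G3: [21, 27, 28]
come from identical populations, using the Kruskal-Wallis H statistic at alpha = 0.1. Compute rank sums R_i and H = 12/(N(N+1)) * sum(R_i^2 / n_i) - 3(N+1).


Step 1: Combine all N = 13 observations and assign midranks.
sorted (value, group, rank): (6,G2,1), (7,G2,2), (8,G1,3), (10,G1,4.5), (10,G2,4.5), (11,G1,6), (13,G1,7), (15,G1,8), (19,G2,9), (20,G2,10), (21,G3,11), (27,G3,12), (28,G3,13)
Step 2: Sum ranks within each group.
R_1 = 28.5 (n_1 = 5)
R_2 = 26.5 (n_2 = 5)
R_3 = 36 (n_3 = 3)
Step 3: H = 12/(N(N+1)) * sum(R_i^2/n_i) - 3(N+1)
     = 12/(13*14) * (28.5^2/5 + 26.5^2/5 + 36^2/3) - 3*14
     = 0.065934 * 734.9 - 42
     = 6.454945.
Step 4: Ties present; correction factor C = 1 - 6/(13^3 - 13) = 0.997253. Corrected H = 6.454945 / 0.997253 = 6.472727.
Step 5: Under H0, H ~ chi^2(2); p-value = 0.039307.
Step 6: alpha = 0.1. reject H0.

H = 6.4727, df = 2, p = 0.039307, reject H0.


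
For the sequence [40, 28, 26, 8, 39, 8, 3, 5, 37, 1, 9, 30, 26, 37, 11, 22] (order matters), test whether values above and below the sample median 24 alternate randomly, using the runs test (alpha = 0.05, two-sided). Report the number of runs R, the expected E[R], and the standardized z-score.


Step 1: Compute median = 24; label A = above, B = below.
Labels in order: AAABABBBABBAAABB  (n_A = 8, n_B = 8)
Step 2: Count runs R = 8.
Step 3: Under H0 (random ordering), E[R] = 2*n_A*n_B/(n_A+n_B) + 1 = 2*8*8/16 + 1 = 9.0000.
        Var[R] = 2*n_A*n_B*(2*n_A*n_B - n_A - n_B) / ((n_A+n_B)^2 * (n_A+n_B-1)) = 14336/3840 = 3.7333.
        SD[R] = 1.9322.
Step 4: Continuity-corrected z = (R + 0.5 - E[R]) / SD[R] = (8 + 0.5 - 9.0000) / 1.9322 = -0.2588.
Step 5: Two-sided p-value via normal approximation = 2*(1 - Phi(|z|)) = 0.795809.
Step 6: alpha = 0.05. fail to reject H0.

R = 8, z = -0.2588, p = 0.795809, fail to reject H0.


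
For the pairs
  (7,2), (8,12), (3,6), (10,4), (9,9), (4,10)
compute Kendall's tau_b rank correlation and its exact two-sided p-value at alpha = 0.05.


Step 1: Enumerate the 15 unordered pairs (i,j) with i<j and classify each by sign(x_j-x_i) * sign(y_j-y_i).
  (1,2):dx=+1,dy=+10->C; (1,3):dx=-4,dy=+4->D; (1,4):dx=+3,dy=+2->C; (1,5):dx=+2,dy=+7->C
  (1,6):dx=-3,dy=+8->D; (2,3):dx=-5,dy=-6->C; (2,4):dx=+2,dy=-8->D; (2,5):dx=+1,dy=-3->D
  (2,6):dx=-4,dy=-2->C; (3,4):dx=+7,dy=-2->D; (3,5):dx=+6,dy=+3->C; (3,6):dx=+1,dy=+4->C
  (4,5):dx=-1,dy=+5->D; (4,6):dx=-6,dy=+6->D; (5,6):dx=-5,dy=+1->D
Step 2: C = 7, D = 8, total pairs = 15.
Step 3: tau = (C - D)/(n(n-1)/2) = (7 - 8)/15 = -0.066667.
Step 4: Exact two-sided p-value (enumerate n! = 720 permutations of y under H0): p = 1.000000.
Step 5: alpha = 0.05. fail to reject H0.

tau_b = -0.0667 (C=7, D=8), p = 1.000000, fail to reject H0.


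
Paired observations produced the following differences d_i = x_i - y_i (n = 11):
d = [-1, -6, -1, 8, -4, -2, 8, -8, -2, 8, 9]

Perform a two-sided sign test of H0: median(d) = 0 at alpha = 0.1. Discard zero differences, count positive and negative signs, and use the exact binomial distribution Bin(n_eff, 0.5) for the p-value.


Step 1: Discard zero differences. Original n = 11; n_eff = number of nonzero differences = 11.
Nonzero differences (with sign): -1, -6, -1, +8, -4, -2, +8, -8, -2, +8, +9
Step 2: Count signs: positive = 4, negative = 7.
Step 3: Under H0: P(positive) = 0.5, so the number of positives S ~ Bin(11, 0.5).
Step 4: Two-sided exact p-value = sum of Bin(11,0.5) probabilities at or below the observed probability = 0.548828.
Step 5: alpha = 0.1. fail to reject H0.

n_eff = 11, pos = 4, neg = 7, p = 0.548828, fail to reject H0.


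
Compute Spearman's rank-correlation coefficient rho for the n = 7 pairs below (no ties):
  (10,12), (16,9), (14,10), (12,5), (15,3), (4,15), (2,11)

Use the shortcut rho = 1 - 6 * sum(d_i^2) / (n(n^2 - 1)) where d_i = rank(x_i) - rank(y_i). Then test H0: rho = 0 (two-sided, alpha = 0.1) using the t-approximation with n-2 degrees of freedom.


Step 1: Rank x and y separately (midranks; no ties here).
rank(x): 10->3, 16->7, 14->5, 12->4, 15->6, 4->2, 2->1
rank(y): 12->6, 9->3, 10->4, 5->2, 3->1, 15->7, 11->5
Step 2: d_i = R_x(i) - R_y(i); compute d_i^2.
  (3-6)^2=9, (7-3)^2=16, (5-4)^2=1, (4-2)^2=4, (6-1)^2=25, (2-7)^2=25, (1-5)^2=16
sum(d^2) = 96.
Step 3: rho = 1 - 6*96 / (7*(7^2 - 1)) = 1 - 576/336 = -0.714286.
Step 4: Under H0, t = rho * sqrt((n-2)/(1-rho^2)) = -2.2822 ~ t(5).
Step 5: Two-sided p-value from the t-distribution with 5 df = 0.071344.
Step 6: alpha = 0.1. reject H0.

rho = -0.7143, p = 0.071344, reject H0 at alpha = 0.1.


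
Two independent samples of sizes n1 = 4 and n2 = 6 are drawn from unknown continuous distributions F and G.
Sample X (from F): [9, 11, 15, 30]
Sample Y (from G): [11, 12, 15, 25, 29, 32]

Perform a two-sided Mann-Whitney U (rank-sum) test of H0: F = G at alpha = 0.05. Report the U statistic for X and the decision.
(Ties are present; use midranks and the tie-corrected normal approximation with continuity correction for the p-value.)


Step 1: Combine and sort all 10 observations; assign midranks.
sorted (value, group): (9,X), (11,X), (11,Y), (12,Y), (15,X), (15,Y), (25,Y), (29,Y), (30,X), (32,Y)
ranks: 9->1, 11->2.5, 11->2.5, 12->4, 15->5.5, 15->5.5, 25->7, 29->8, 30->9, 32->10
Step 2: Rank sum for X: R1 = 1 + 2.5 + 5.5 + 9 = 18.
Step 3: U_X = R1 - n1(n1+1)/2 = 18 - 4*5/2 = 18 - 10 = 8.
       U_Y = n1*n2 - U_X = 24 - 8 = 16.
Step 4: Ties are present, so use the tie-corrected normal approximation (with continuity correction) for the p-value.
Step 5: p-value = 0.452793; compare to alpha = 0.05. fail to reject H0.

U_X = 8, p = 0.452793, fail to reject H0 at alpha = 0.05.


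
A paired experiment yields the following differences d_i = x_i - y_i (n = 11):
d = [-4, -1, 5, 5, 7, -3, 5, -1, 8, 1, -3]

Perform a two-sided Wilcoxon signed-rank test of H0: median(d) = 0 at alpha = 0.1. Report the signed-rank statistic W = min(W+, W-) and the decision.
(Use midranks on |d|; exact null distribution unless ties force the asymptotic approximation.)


Step 1: Drop any zero differences (none here) and take |d_i|.
|d| = [4, 1, 5, 5, 7, 3, 5, 1, 8, 1, 3]
Step 2: Midrank |d_i| (ties get averaged ranks).
ranks: |4|->6, |1|->2, |5|->8, |5|->8, |7|->10, |3|->4.5, |5|->8, |1|->2, |8|->11, |1|->2, |3|->4.5
Step 3: Attach original signs; sum ranks with positive sign and with negative sign.
W+ = 8 + 8 + 10 + 8 + 11 + 2 = 47
W- = 6 + 2 + 4.5 + 2 + 4.5 = 19
(Check: W+ + W- = 66 should equal n(n+1)/2 = 66.)
Step 4: Test statistic W = min(W+, W-) = 19.
Step 5: Ties in |d|, so use the tie-corrected normal approximation.
        E[W] = n(n+1)/4 = 11*12/4 = 33.
        Tie groups: |d|=1 (t=3), |d|=3 (t=2), |d|=5 (t=3); sum(t^3 - t) = 54.
        Var[W] = n(n+1)(2n+1)/24 - sum(t^3-t)/48 = 3036/24 - 54/48 = 125.375.
        z = (W - E[W]) / sqrt(Var[W]) = (19 - 33) / 11.1971 = -1.2503.
        Two-sided p = 2*Phi(z) = 0.211181.
Step 6: alpha = 0.1. fail to reject H0.

W+ = 47, W- = 19, W = min = 19, p = 0.211181, fail to reject H0.


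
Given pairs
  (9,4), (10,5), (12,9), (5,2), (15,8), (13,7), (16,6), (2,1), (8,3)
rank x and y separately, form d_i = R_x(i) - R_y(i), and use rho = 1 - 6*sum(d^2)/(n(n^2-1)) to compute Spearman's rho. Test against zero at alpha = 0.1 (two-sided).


Step 1: Rank x and y separately (midranks; no ties here).
rank(x): 9->4, 10->5, 12->6, 5->2, 15->8, 13->7, 16->9, 2->1, 8->3
rank(y): 4->4, 5->5, 9->9, 2->2, 8->8, 7->7, 6->6, 1->1, 3->3
Step 2: d_i = R_x(i) - R_y(i); compute d_i^2.
  (4-4)^2=0, (5-5)^2=0, (6-9)^2=9, (2-2)^2=0, (8-8)^2=0, (7-7)^2=0, (9-6)^2=9, (1-1)^2=0, (3-3)^2=0
sum(d^2) = 18.
Step 3: rho = 1 - 6*18 / (9*(9^2 - 1)) = 1 - 108/720 = 0.850000.
Step 4: Under H0, t = rho * sqrt((n-2)/(1-rho^2)) = 4.2691 ~ t(7).
Step 5: Two-sided p-value from the t-distribution with 7 df = 0.003705.
Step 6: alpha = 0.1. reject H0.

rho = 0.8500, p = 0.003705, reject H0 at alpha = 0.1.


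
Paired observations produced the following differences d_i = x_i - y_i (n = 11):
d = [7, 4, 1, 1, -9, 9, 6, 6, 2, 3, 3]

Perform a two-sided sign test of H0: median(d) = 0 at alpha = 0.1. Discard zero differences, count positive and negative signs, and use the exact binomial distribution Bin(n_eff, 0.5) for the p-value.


Step 1: Discard zero differences. Original n = 11; n_eff = number of nonzero differences = 11.
Nonzero differences (with sign): +7, +4, +1, +1, -9, +9, +6, +6, +2, +3, +3
Step 2: Count signs: positive = 10, negative = 1.
Step 3: Under H0: P(positive) = 0.5, so the number of positives S ~ Bin(11, 0.5).
Step 4: Two-sided exact p-value = sum of Bin(11,0.5) probabilities at or below the observed probability = 0.011719.
Step 5: alpha = 0.1. reject H0.

n_eff = 11, pos = 10, neg = 1, p = 0.011719, reject H0.


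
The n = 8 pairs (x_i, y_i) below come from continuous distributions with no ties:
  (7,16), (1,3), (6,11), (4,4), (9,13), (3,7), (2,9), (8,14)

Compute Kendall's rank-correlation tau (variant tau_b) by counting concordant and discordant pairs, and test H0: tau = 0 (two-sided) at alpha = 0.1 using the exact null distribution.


Step 1: Enumerate the 28 unordered pairs (i,j) with i<j and classify each by sign(x_j-x_i) * sign(y_j-y_i).
  (1,2):dx=-6,dy=-13->C; (1,3):dx=-1,dy=-5->C; (1,4):dx=-3,dy=-12->C; (1,5):dx=+2,dy=-3->D
  (1,6):dx=-4,dy=-9->C; (1,7):dx=-5,dy=-7->C; (1,8):dx=+1,dy=-2->D; (2,3):dx=+5,dy=+8->C
  (2,4):dx=+3,dy=+1->C; (2,5):dx=+8,dy=+10->C; (2,6):dx=+2,dy=+4->C; (2,7):dx=+1,dy=+6->C
  (2,8):dx=+7,dy=+11->C; (3,4):dx=-2,dy=-7->C; (3,5):dx=+3,dy=+2->C; (3,6):dx=-3,dy=-4->C
  (3,7):dx=-4,dy=-2->C; (3,8):dx=+2,dy=+3->C; (4,5):dx=+5,dy=+9->C; (4,6):dx=-1,dy=+3->D
  (4,7):dx=-2,dy=+5->D; (4,8):dx=+4,dy=+10->C; (5,6):dx=-6,dy=-6->C; (5,7):dx=-7,dy=-4->C
  (5,8):dx=-1,dy=+1->D; (6,7):dx=-1,dy=+2->D; (6,8):dx=+5,dy=+7->C; (7,8):dx=+6,dy=+5->C
Step 2: C = 22, D = 6, total pairs = 28.
Step 3: tau = (C - D)/(n(n-1)/2) = (22 - 6)/28 = 0.571429.
Step 4: Exact two-sided p-value (enumerate n! = 40320 permutations of y under H0): p = 0.061012.
Step 5: alpha = 0.1. reject H0.

tau_b = 0.5714 (C=22, D=6), p = 0.061012, reject H0.


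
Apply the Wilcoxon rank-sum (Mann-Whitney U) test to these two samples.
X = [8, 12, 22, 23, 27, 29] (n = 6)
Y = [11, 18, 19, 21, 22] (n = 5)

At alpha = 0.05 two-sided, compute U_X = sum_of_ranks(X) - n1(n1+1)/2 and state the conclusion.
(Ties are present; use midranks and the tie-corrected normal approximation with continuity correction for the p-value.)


Step 1: Combine and sort all 11 observations; assign midranks.
sorted (value, group): (8,X), (11,Y), (12,X), (18,Y), (19,Y), (21,Y), (22,X), (22,Y), (23,X), (27,X), (29,X)
ranks: 8->1, 11->2, 12->3, 18->4, 19->5, 21->6, 22->7.5, 22->7.5, 23->9, 27->10, 29->11
Step 2: Rank sum for X: R1 = 1 + 3 + 7.5 + 9 + 10 + 11 = 41.5.
Step 3: U_X = R1 - n1(n1+1)/2 = 41.5 - 6*7/2 = 41.5 - 21 = 20.5.
       U_Y = n1*n2 - U_X = 30 - 20.5 = 9.5.
Step 4: Ties are present, so use the tie-corrected normal approximation (with continuity correction) for the p-value.
Step 5: p-value = 0.360216; compare to alpha = 0.05. fail to reject H0.

U_X = 20.5, p = 0.360216, fail to reject H0 at alpha = 0.05.


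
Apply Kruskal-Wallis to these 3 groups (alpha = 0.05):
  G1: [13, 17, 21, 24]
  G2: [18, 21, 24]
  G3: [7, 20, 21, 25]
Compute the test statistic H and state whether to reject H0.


Step 1: Combine all N = 11 observations and assign midranks.
sorted (value, group, rank): (7,G3,1), (13,G1,2), (17,G1,3), (18,G2,4), (20,G3,5), (21,G1,7), (21,G2,7), (21,G3,7), (24,G1,9.5), (24,G2,9.5), (25,G3,11)
Step 2: Sum ranks within each group.
R_1 = 21.5 (n_1 = 4)
R_2 = 20.5 (n_2 = 3)
R_3 = 24 (n_3 = 4)
Step 3: H = 12/(N(N+1)) * sum(R_i^2/n_i) - 3(N+1)
     = 12/(11*12) * (21.5^2/4 + 20.5^2/3 + 24^2/4) - 3*12
     = 0.090909 * 399.646 - 36
     = 0.331439.
Step 4: Ties present; correction factor C = 1 - 30/(11^3 - 11) = 0.977273. Corrected H = 0.331439 / 0.977273 = 0.339147.
Step 5: Under H0, H ~ chi^2(2); p-value = 0.844025.
Step 6: alpha = 0.05. fail to reject H0.

H = 0.3391, df = 2, p = 0.844025, fail to reject H0.


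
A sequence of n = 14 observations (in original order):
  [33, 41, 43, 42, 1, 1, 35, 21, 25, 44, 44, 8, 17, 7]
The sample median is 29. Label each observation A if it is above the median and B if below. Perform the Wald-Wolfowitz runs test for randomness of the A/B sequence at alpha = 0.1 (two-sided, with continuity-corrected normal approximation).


Step 1: Compute median = 29; label A = above, B = below.
Labels in order: AAAABBABBAABBB  (n_A = 7, n_B = 7)
Step 2: Count runs R = 6.
Step 3: Under H0 (random ordering), E[R] = 2*n_A*n_B/(n_A+n_B) + 1 = 2*7*7/14 + 1 = 8.0000.
        Var[R] = 2*n_A*n_B*(2*n_A*n_B - n_A - n_B) / ((n_A+n_B)^2 * (n_A+n_B-1)) = 8232/2548 = 3.2308.
        SD[R] = 1.7974.
Step 4: Continuity-corrected z = (R + 0.5 - E[R]) / SD[R] = (6 + 0.5 - 8.0000) / 1.7974 = -0.8345.
Step 5: Two-sided p-value via normal approximation = 2*(1 - Phi(|z|)) = 0.403986.
Step 6: alpha = 0.1. fail to reject H0.

R = 6, z = -0.8345, p = 0.403986, fail to reject H0.


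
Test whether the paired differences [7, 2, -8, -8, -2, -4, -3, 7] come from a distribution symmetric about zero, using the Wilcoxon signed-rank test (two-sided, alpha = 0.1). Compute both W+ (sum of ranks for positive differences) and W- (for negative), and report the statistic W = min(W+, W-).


Step 1: Drop any zero differences (none here) and take |d_i|.
|d| = [7, 2, 8, 8, 2, 4, 3, 7]
Step 2: Midrank |d_i| (ties get averaged ranks).
ranks: |7|->5.5, |2|->1.5, |8|->7.5, |8|->7.5, |2|->1.5, |4|->4, |3|->3, |7|->5.5
Step 3: Attach original signs; sum ranks with positive sign and with negative sign.
W+ = 5.5 + 1.5 + 5.5 = 12.5
W- = 7.5 + 7.5 + 1.5 + 4 + 3 = 23.5
(Check: W+ + W- = 36 should equal n(n+1)/2 = 36.)
Step 4: Test statistic W = min(W+, W-) = 12.5.
Step 5: Ties in |d|, so use the tie-corrected normal approximation.
        E[W] = n(n+1)/4 = 8*9/4 = 18.
        Tie groups: |d|=2 (t=2), |d|=7 (t=2), |d|=8 (t=2); sum(t^3 - t) = 18.
        Var[W] = n(n+1)(2n+1)/24 - sum(t^3-t)/48 = 1224/24 - 18/48 = 50.625.
        z = (W - E[W]) / sqrt(Var[W]) = (12.5 - 18) / 7.1151 = -0.7730.
        Two-sided p = 2*Phi(z) = 0.439522.
Step 6: alpha = 0.1. fail to reject H0.

W+ = 12.5, W- = 23.5, W = min = 12.5, p = 0.439522, fail to reject H0.


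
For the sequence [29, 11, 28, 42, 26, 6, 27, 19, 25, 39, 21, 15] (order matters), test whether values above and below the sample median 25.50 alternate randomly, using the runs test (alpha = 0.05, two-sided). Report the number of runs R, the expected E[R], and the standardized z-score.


Step 1: Compute median = 25.50; label A = above, B = below.
Labels in order: ABAAABABBABB  (n_A = 6, n_B = 6)
Step 2: Count runs R = 8.
Step 3: Under H0 (random ordering), E[R] = 2*n_A*n_B/(n_A+n_B) + 1 = 2*6*6/12 + 1 = 7.0000.
        Var[R] = 2*n_A*n_B*(2*n_A*n_B - n_A - n_B) / ((n_A+n_B)^2 * (n_A+n_B-1)) = 4320/1584 = 2.7273.
        SD[R] = 1.6514.
Step 4: Continuity-corrected z = (R - 0.5 - E[R]) / SD[R] = (8 - 0.5 - 7.0000) / 1.6514 = 0.3028.
Step 5: Two-sided p-value via normal approximation = 2*(1 - Phi(|z|)) = 0.762069.
Step 6: alpha = 0.05. fail to reject H0.

R = 8, z = 0.3028, p = 0.762069, fail to reject H0.


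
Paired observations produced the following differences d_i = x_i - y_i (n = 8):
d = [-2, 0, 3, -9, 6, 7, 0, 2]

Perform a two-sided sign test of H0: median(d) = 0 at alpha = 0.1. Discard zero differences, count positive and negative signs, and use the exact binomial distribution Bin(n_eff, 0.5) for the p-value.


Step 1: Discard zero differences. Original n = 8; n_eff = number of nonzero differences = 6.
Nonzero differences (with sign): -2, +3, -9, +6, +7, +2
Step 2: Count signs: positive = 4, negative = 2.
Step 3: Under H0: P(positive) = 0.5, so the number of positives S ~ Bin(6, 0.5).
Step 4: Two-sided exact p-value = sum of Bin(6,0.5) probabilities at or below the observed probability = 0.687500.
Step 5: alpha = 0.1. fail to reject H0.

n_eff = 6, pos = 4, neg = 2, p = 0.687500, fail to reject H0.


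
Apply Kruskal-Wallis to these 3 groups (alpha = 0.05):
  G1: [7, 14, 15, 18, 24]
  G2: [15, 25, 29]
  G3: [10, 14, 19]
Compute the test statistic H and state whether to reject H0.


Step 1: Combine all N = 11 observations and assign midranks.
sorted (value, group, rank): (7,G1,1), (10,G3,2), (14,G1,3.5), (14,G3,3.5), (15,G1,5.5), (15,G2,5.5), (18,G1,7), (19,G3,8), (24,G1,9), (25,G2,10), (29,G2,11)
Step 2: Sum ranks within each group.
R_1 = 26 (n_1 = 5)
R_2 = 26.5 (n_2 = 3)
R_3 = 13.5 (n_3 = 3)
Step 3: H = 12/(N(N+1)) * sum(R_i^2/n_i) - 3(N+1)
     = 12/(11*12) * (26^2/5 + 26.5^2/3 + 13.5^2/3) - 3*12
     = 0.090909 * 430.033 - 36
     = 3.093939.
Step 4: Ties present; correction factor C = 1 - 12/(11^3 - 11) = 0.990909. Corrected H = 3.093939 / 0.990909 = 3.122324.
Step 5: Under H0, H ~ chi^2(2); p-value = 0.209892.
Step 6: alpha = 0.05. fail to reject H0.

H = 3.1223, df = 2, p = 0.209892, fail to reject H0.


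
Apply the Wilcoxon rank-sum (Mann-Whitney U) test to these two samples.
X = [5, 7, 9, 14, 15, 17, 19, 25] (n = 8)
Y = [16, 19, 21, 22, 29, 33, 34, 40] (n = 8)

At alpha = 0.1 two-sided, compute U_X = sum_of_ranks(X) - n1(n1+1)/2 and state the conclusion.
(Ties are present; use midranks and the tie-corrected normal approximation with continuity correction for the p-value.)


Step 1: Combine and sort all 16 observations; assign midranks.
sorted (value, group): (5,X), (7,X), (9,X), (14,X), (15,X), (16,Y), (17,X), (19,X), (19,Y), (21,Y), (22,Y), (25,X), (29,Y), (33,Y), (34,Y), (40,Y)
ranks: 5->1, 7->2, 9->3, 14->4, 15->5, 16->6, 17->7, 19->8.5, 19->8.5, 21->10, 22->11, 25->12, 29->13, 33->14, 34->15, 40->16
Step 2: Rank sum for X: R1 = 1 + 2 + 3 + 4 + 5 + 7 + 8.5 + 12 = 42.5.
Step 3: U_X = R1 - n1(n1+1)/2 = 42.5 - 8*9/2 = 42.5 - 36 = 6.5.
       U_Y = n1*n2 - U_X = 64 - 6.5 = 57.5.
Step 4: Ties are present, so use the tie-corrected normal approximation (with continuity correction) for the p-value.
Step 5: p-value = 0.008603; compare to alpha = 0.1. reject H0.

U_X = 6.5, p = 0.008603, reject H0 at alpha = 0.1.


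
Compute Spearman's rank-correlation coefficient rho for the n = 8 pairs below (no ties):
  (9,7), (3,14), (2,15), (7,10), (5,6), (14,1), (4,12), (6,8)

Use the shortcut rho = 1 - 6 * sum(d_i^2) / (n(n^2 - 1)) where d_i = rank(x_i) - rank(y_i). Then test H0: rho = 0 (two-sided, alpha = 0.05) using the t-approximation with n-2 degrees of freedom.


Step 1: Rank x and y separately (midranks; no ties here).
rank(x): 9->7, 3->2, 2->1, 7->6, 5->4, 14->8, 4->3, 6->5
rank(y): 7->3, 14->7, 15->8, 10->5, 6->2, 1->1, 12->6, 8->4
Step 2: d_i = R_x(i) - R_y(i); compute d_i^2.
  (7-3)^2=16, (2-7)^2=25, (1-8)^2=49, (6-5)^2=1, (4-2)^2=4, (8-1)^2=49, (3-6)^2=9, (5-4)^2=1
sum(d^2) = 154.
Step 3: rho = 1 - 6*154 / (8*(8^2 - 1)) = 1 - 924/504 = -0.833333.
Step 4: Under H0, t = rho * sqrt((n-2)/(1-rho^2)) = -3.6927 ~ t(6).
Step 5: Two-sided p-value from the t-distribution with 6 df = 0.010176.
Step 6: alpha = 0.05. reject H0.

rho = -0.8333, p = 0.010176, reject H0 at alpha = 0.05.


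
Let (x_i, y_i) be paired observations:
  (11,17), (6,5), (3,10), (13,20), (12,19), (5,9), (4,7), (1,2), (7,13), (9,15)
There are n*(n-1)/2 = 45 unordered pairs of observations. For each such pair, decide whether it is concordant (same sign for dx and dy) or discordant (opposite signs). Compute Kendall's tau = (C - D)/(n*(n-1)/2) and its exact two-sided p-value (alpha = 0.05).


Step 1: Enumerate the 45 unordered pairs (i,j) with i<j and classify each by sign(x_j-x_i) * sign(y_j-y_i).
  (1,2):dx=-5,dy=-12->C; (1,3):dx=-8,dy=-7->C; (1,4):dx=+2,dy=+3->C; (1,5):dx=+1,dy=+2->C
  (1,6):dx=-6,dy=-8->C; (1,7):dx=-7,dy=-10->C; (1,8):dx=-10,dy=-15->C; (1,9):dx=-4,dy=-4->C
  (1,10):dx=-2,dy=-2->C; (2,3):dx=-3,dy=+5->D; (2,4):dx=+7,dy=+15->C; (2,5):dx=+6,dy=+14->C
  (2,6):dx=-1,dy=+4->D; (2,7):dx=-2,dy=+2->D; (2,8):dx=-5,dy=-3->C; (2,9):dx=+1,dy=+8->C
  (2,10):dx=+3,dy=+10->C; (3,4):dx=+10,dy=+10->C; (3,5):dx=+9,dy=+9->C; (3,6):dx=+2,dy=-1->D
  (3,7):dx=+1,dy=-3->D; (3,8):dx=-2,dy=-8->C; (3,9):dx=+4,dy=+3->C; (3,10):dx=+6,dy=+5->C
  (4,5):dx=-1,dy=-1->C; (4,6):dx=-8,dy=-11->C; (4,7):dx=-9,dy=-13->C; (4,8):dx=-12,dy=-18->C
  (4,9):dx=-6,dy=-7->C; (4,10):dx=-4,dy=-5->C; (5,6):dx=-7,dy=-10->C; (5,7):dx=-8,dy=-12->C
  (5,8):dx=-11,dy=-17->C; (5,9):dx=-5,dy=-6->C; (5,10):dx=-3,dy=-4->C; (6,7):dx=-1,dy=-2->C
  (6,8):dx=-4,dy=-7->C; (6,9):dx=+2,dy=+4->C; (6,10):dx=+4,dy=+6->C; (7,8):dx=-3,dy=-5->C
  (7,9):dx=+3,dy=+6->C; (7,10):dx=+5,dy=+8->C; (8,9):dx=+6,dy=+11->C; (8,10):dx=+8,dy=+13->C
  (9,10):dx=+2,dy=+2->C
Step 2: C = 40, D = 5, total pairs = 45.
Step 3: tau = (C - D)/(n(n-1)/2) = (40 - 5)/45 = 0.777778.
Step 4: Exact two-sided p-value (enumerate n! = 3628800 permutations of y under H0): p = 0.000946.
Step 5: alpha = 0.05. reject H0.

tau_b = 0.7778 (C=40, D=5), p = 0.000946, reject H0.
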